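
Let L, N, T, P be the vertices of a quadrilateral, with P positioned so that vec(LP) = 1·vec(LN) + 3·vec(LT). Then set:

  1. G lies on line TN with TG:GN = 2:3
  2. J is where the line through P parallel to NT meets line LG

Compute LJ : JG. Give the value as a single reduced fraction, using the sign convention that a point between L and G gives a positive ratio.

LJ:JG = -4/3

Assign L = (0, 0), N = (1, 0), T = (0, 1), P = (1, 3) — the answer is frame-independent, so this choice is without loss of generality.
1. G lies on line TN with TG:GN = 2:3 ⇒ G = (2/5, 3/5)
2. J is where the line through P parallel to NT meets line LG ⇒ J = (8/5, 12/5)
J = L + t·(G−L) with t = 4, so LJ:JG = t:(1−t) = 4:-3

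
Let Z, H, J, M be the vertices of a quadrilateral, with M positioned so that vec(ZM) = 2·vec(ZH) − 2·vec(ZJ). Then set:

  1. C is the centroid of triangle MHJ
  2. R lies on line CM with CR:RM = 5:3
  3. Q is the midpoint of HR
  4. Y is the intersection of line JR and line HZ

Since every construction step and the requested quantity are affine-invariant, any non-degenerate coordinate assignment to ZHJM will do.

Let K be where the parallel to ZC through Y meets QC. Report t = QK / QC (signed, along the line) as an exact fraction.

Set Z = (0, 0), H = (1, 0), J = (0, 1), M = (2, -2); any affine frame gives the same invariant.
1. C is the centroid of triangle MHJ ⇒ C = (1, -1/3)
2. R lies on line CM with CR:RM = 5:3 ⇒ R = (13/8, -11/8)
3. Q is the midpoint of HR ⇒ Q = (21/16, -11/16)
4. Y is the intersection of line JR and line HZ ⇒ Y = (13/19, 0)
through Y parallel to ZC: direction (1, -1/3); meets QC at K = (163/228, -7/684)
K = Q + t·(C−Q) with t = 109/57

t = 109/57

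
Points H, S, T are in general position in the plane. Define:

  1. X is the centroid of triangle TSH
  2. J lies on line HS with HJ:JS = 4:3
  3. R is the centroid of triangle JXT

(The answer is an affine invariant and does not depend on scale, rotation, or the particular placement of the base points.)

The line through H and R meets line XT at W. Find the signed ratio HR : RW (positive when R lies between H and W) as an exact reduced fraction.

HR:RW = -22

Assign H = (0, 0), S = (1, 0), T = (0, 1) — the answer is frame-independent, so this choice is without loss of generality.
1. X is the centroid of triangle TSH ⇒ X = (1/3, 1/3)
2. J lies on line HS with HJ:JS = 4:3 ⇒ J = (4/7, 0)
3. R is the centroid of triangle JXT ⇒ R = (19/63, 4/9)
line HR meets XT at W = (19/66, 14/33)
R = H + t·(W−H) with t = 22/21, so HR:RW = 22/21:-1/21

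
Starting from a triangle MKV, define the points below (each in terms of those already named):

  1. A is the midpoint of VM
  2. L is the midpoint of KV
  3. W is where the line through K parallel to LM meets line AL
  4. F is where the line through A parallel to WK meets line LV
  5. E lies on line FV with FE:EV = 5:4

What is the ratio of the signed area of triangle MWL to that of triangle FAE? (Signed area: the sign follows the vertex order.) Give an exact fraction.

Assign M = (0, 0), K = (1, 0), V = (0, 1) — the answer is frame-independent, so this choice is without loss of generality.
1. A is the midpoint of VM ⇒ A = (0, 1/2)
2. L is the midpoint of KV ⇒ L = (1/2, 1/2)
3. W is where the line through K parallel to LM meets line AL ⇒ W = (3/2, 1/2)
4. F is where the line through A parallel to WK meets line LV ⇒ F = (1/4, 3/4)
5. E lies on line FV with FE:EV = 5:4 ⇒ E = (1/9, 8/9)
2·[MWL] = 1/2, 2·[FAE] = -5/72
[MWL]:[FAE] = 1/2:-5/72 = -36/5

[MWL]:[FAE] = -36/5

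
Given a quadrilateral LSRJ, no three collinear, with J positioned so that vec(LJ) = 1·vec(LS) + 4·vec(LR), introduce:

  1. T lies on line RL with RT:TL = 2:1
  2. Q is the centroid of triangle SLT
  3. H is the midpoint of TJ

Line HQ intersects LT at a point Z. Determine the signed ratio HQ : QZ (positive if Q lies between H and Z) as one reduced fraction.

Set L = (0, 0), S = (1, 0), R = (0, 1), J = (1, 4); any affine frame gives the same invariant.
1. T lies on line RL with RT:TL = 2:1 ⇒ T = (0, 1/3)
2. Q is the centroid of triangle SLT ⇒ Q = (1/3, 1/9)
3. H is the midpoint of TJ ⇒ H = (1/2, 13/6)
line HQ meets LT at Z = (0, -4)
Q = H + t·(Z−H) with t = 1/3, so HQ:QZ = 1/3:2/3

HQ:QZ = 1/2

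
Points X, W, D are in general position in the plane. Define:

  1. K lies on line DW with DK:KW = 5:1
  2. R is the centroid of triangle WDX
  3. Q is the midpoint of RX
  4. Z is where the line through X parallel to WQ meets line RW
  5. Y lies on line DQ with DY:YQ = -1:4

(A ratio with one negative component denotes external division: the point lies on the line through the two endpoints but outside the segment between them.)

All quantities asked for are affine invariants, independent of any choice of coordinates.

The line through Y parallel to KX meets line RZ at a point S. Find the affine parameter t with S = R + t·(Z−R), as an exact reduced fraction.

Choose coordinates X = (0, 0), W = (1, 0), D = (0, 1).
1. K lies on line DW with DK:KW = 5:1 ⇒ K = (5/6, 1/6)
2. R is the centroid of triangle WDX ⇒ R = (1/3, 1/3)
3. Q is the midpoint of RX ⇒ Q = (1/6, 1/6)
4. Z is where the line through X parallel to WQ meets line RW ⇒ Z = (5/3, -1/3)
5. Y lies on line DQ with DY:YQ = -1:4 ⇒ Y = (-1/18, 23/18)
through Y parallel to KX: direction (-5/6, -1/6); meets RZ at S = (-71/63, 67/63)
S = R + t·(Z−R) with t = -23/21

t = -23/21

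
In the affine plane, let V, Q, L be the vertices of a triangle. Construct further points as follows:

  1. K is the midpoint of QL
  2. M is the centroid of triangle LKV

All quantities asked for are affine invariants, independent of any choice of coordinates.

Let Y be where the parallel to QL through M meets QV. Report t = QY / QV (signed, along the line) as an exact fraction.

t = 1/3

Set V = (0, 0), Q = (1, 0), L = (0, 1); any affine frame gives the same invariant.
1. K is the midpoint of QL ⇒ K = (1/2, 1/2)
2. M is the centroid of triangle LKV ⇒ M = (1/6, 1/2)
through M parallel to QL: direction (-1, 1); meets QV at Y = (2/3, 0)
Y = Q + t·(V−Q) with t = 1/3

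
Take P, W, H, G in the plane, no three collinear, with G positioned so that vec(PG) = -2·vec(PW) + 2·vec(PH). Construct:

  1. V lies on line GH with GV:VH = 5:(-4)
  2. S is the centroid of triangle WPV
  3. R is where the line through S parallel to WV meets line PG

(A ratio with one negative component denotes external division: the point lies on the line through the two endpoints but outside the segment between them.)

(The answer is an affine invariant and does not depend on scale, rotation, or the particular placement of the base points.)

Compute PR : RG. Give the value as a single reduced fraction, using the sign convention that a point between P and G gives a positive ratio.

Assign P = (0, 0), W = (1, 0), H = (0, 1), G = (-2, 2) — the answer is frame-independent, so this choice is without loss of generality.
1. V lies on line GH with GV:VH = 5:(-4) ⇒ V = (8, -3)
2. S is the centroid of triangle WPV ⇒ S = (3, -1)
3. R is where the line through S parallel to WV meets line PG ⇒ R = (-1/2, 1/2)
R = P + t·(G−P) with t = 1/4, so PR:RG = t:(1−t) = 1/4:3/4

PR:RG = 1/3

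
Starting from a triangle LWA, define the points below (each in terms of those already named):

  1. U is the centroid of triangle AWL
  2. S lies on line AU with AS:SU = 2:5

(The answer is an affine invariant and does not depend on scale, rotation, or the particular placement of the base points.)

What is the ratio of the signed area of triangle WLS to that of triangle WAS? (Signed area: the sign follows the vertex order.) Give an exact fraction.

Work in coordinates with L = (0, 0), W = (1, 0), A = (0, 1).
1. U is the centroid of triangle AWL ⇒ U = (1/3, 1/3)
2. S lies on line AU with AS:SU = 2:5 ⇒ S = (2/21, 17/21)
2·[WLS] = -17/21, 2·[WAS] = 2/21
[WLS]:[WAS] = -17/21:2/21 = -17/2

[WLS]:[WAS] = -17/2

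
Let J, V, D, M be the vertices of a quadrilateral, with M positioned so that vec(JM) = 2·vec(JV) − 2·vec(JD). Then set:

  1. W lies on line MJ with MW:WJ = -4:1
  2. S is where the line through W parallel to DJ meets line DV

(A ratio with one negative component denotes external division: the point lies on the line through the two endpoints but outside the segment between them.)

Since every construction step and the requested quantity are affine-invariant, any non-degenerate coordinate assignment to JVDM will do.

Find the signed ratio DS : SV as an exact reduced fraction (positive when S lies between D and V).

DS:SV = -2/5

Set J = (0, 0), V = (1, 0), D = (0, 1), M = (2, -2); any affine frame gives the same invariant.
1. W lies on line MJ with MW:WJ = -4:1 ⇒ W = (-2/3, 2/3)
2. S is where the line through W parallel to DJ meets line DV ⇒ S = (-2/3, 5/3)
S = D + t·(V−D) with t = -2/3, so DS:SV = t:(1−t) = -2/3:5/3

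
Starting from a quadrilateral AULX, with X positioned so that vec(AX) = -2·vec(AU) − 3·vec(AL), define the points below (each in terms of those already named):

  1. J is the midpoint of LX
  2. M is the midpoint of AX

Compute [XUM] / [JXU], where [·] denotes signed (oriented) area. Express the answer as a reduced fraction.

[XUM]:[JXU] = 1/2

Choose coordinates A = (0, 0), U = (1, 0), L = (0, 1), X = (-2, -3).
1. J is the midpoint of LX ⇒ J = (-1, -1)
2. M is the midpoint of AX ⇒ M = (-1, -3/2)
2·[XUM] = 3/2, 2·[JXU] = 3
[XUM]:[JXU] = 3/2:3 = 1/2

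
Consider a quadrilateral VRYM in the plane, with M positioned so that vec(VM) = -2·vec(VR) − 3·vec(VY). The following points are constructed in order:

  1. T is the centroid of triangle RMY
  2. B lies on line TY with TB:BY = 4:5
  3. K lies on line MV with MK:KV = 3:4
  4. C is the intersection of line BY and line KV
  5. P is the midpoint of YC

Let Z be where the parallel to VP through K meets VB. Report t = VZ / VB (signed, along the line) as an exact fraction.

Assign V = (0, 0), R = (1, 0), Y = (0, 1), M = (-2, -3) — the answer is frame-independent, so this choice is without loss of generality.
1. T is the centroid of triangle RMY ⇒ T = (-1/3, -2/3)
2. B lies on line TY with TB:BY = 4:5 ⇒ B = (-5/27, 2/27)
3. K lies on line MV with MK:KV = 3:4 ⇒ K = (-8/7, -12/7)
4. C is the intersection of line BY and line KV ⇒ C = (-2/7, -3/7)
5. P is the midpoint of YC ⇒ P = (-1/7, 2/7)
through K parallel to VP: direction (-1/7, 2/7); meets VB at Z = (-5/2, 1)
Z = V + t·(B−V) with t = 27/2

t = 27/2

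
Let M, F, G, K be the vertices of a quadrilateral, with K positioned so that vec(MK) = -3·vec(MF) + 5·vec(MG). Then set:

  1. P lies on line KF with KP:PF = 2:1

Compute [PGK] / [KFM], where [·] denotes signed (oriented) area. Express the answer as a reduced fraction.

Choose coordinates M = (0, 0), F = (1, 0), G = (0, 1), K = (-3, 5).
1. P lies on line KF with KP:PF = 2:1 ⇒ P = (-1/3, 5/3)
2·[PGK] = -2/3, 2·[KFM] = -5
[PGK]:[KFM] = -2/3:-5 = 2/15

[PGK]:[KFM] = 2/15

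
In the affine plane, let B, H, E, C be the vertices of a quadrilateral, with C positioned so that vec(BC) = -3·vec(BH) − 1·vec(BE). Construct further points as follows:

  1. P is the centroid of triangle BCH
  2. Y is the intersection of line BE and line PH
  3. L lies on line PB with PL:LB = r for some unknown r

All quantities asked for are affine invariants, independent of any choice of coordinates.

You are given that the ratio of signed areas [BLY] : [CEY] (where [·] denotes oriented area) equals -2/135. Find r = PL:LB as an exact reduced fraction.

r = 3/2

Work in coordinates with B = (0, 0), H = (1, 0), E = (0, 1), C = (-3, -1).
1. P is the centroid of triangle BCH ⇒ P = (-2/3, -1/3)
2. Y is the intersection of line BE and line PH ⇒ Y = (0, -1/5)
3. With PL:LB = r, write λ = r/(r+1) so L = P + λ·(B−P); L is affine-linear in λ
Every point depending on L is an affine combination of L and λ-independent points, so each such coordinate is linear in λ; the λ² term in each signed area is a multiple of (B−P)×(B−P) = 0, so 2·[BLY] and 2·[CEY] are each linear in λ. Evaluating at λ=0 and λ=1:
  2·[BLY] = -2/15·λ + 2/15,   2·[CEY] = -18/5
So [BLY]:[CEY] = (-2/15·λ + 2/15) / (-18/5). Setting this equal to -2/135:
  -2/15·λ + 2/15 = -2/135·(-18/5)  ⇒  λ = 3/5
Then r = λ/(1−λ) = (3/5)/(2/5) = 3/2. Check: with r = 3/2, L = (-4/15, -2/15) and [BLY]:[CEY] = -2/135 as required.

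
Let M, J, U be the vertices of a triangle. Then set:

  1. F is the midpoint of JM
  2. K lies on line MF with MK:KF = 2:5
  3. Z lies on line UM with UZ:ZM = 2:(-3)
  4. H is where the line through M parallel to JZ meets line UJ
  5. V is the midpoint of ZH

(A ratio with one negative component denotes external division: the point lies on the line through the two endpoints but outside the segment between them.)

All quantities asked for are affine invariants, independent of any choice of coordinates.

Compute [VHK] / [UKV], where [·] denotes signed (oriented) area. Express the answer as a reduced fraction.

[VHK]:[UKV] = -12

Choose coordinates M = (0, 0), J = (1, 0), U = (0, 1).
1. F is the midpoint of JM ⇒ F = (1/2, 0)
2. K lies on line MF with MK:KF = 2:5 ⇒ K = (1/7, 0)
3. Z lies on line UM with UZ:ZM = 2:(-3) ⇒ Z = (0, 3)
4. H is where the line through M parallel to JZ meets line UJ ⇒ H = (-1/2, 3/2)
5. V is the midpoint of ZH ⇒ V = (-1/4, 9/4)
2·[VHK] = 6/7, 2·[UKV] = -1/14
[VHK]:[UKV] = 6/7:-1/14 = -12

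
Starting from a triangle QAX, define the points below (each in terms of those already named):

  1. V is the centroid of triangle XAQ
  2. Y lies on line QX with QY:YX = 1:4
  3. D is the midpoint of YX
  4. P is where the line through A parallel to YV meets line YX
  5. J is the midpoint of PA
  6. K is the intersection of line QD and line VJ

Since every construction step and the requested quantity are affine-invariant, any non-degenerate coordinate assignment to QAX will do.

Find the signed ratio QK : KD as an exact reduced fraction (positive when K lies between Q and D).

QK:KD = -7/4

Set Q = (0, 0), A = (1, 0), X = (0, 1); any affine frame gives the same invariant.
1. V is the centroid of triangle XAQ ⇒ V = (1/3, 1/3)
2. Y lies on line QX with QY:YX = 1:4 ⇒ Y = (0, 1/5)
3. D is the midpoint of YX ⇒ D = (0, 3/5)
4. P is where the line through A parallel to YV meets line YX ⇒ P = (0, -2/5)
5. J is the midpoint of PA ⇒ J = (1/2, -1/5)
6. K is the intersection of line QD and line VJ ⇒ K = (0, 7/5)
K = Q + t·(D−Q) with t = 7/3, so QK:KD = t:(1−t) = 7/3:-4/3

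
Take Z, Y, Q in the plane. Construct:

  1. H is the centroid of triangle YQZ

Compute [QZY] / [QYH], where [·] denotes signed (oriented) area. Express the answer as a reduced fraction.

Work in coordinates with Z = (0, 0), Y = (1, 0), Q = (0, 1).
1. H is the centroid of triangle YQZ ⇒ H = (1/3, 1/3)
2·[QZY] = 1, 2·[QYH] = -1/3
[QZY]:[QYH] = 1:-1/3 = -3

[QZY]:[QYH] = -3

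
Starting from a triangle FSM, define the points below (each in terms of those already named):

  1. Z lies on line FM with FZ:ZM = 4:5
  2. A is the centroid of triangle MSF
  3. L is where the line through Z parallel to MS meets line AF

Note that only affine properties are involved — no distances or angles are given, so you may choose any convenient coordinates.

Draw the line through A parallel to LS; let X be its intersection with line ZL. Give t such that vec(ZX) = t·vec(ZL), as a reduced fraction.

t = 1/10

Set F = (0, 0), S = (1, 0), M = (0, 1); any affine frame gives the same invariant.
1. Z lies on line FM with FZ:ZM = 4:5 ⇒ Z = (0, 4/9)
2. A is the centroid of triangle MSF ⇒ A = (1/3, 1/3)
3. L is where the line through Z parallel to MS meets line AF ⇒ L = (2/9, 2/9)
through A parallel to LS: direction (7/9, -2/9); meets ZL at X = (1/45, 19/45)
X = Z + t·(L−Z) with t = 1/10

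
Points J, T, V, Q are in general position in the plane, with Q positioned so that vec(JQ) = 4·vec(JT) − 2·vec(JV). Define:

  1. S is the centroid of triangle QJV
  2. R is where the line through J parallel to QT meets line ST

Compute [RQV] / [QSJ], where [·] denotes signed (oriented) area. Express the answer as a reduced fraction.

[RQV]:[QSJ] = 9/4

Set J = (0, 0), T = (1, 0), V = (0, 1), Q = (4, -2); any affine frame gives the same invariant.
1. S is the centroid of triangle QJV ⇒ S = (4/3, -1/3)
2. R is where the line through J parallel to QT meets line ST ⇒ R = (3, -2)
2·[RQV] = 3, 2·[QSJ] = 4/3
[RQV]:[QSJ] = 3:4/3 = 9/4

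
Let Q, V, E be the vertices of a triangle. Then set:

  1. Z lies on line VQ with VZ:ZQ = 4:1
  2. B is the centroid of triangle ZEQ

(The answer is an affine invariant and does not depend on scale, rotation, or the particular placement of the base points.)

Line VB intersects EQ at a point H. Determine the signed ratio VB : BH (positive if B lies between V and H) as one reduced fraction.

Choose coordinates Q = (0, 0), V = (1, 0), E = (0, 1).
1. Z lies on line VQ with VZ:ZQ = 4:1 ⇒ Z = (1/5, 0)
2. B is the centroid of triangle ZEQ ⇒ B = (1/15, 1/3)
line VB meets EQ at H = (0, 5/14)
B = V + t·(H−V) with t = 14/15, so VB:BH = 14/15:1/15

VB:BH = 14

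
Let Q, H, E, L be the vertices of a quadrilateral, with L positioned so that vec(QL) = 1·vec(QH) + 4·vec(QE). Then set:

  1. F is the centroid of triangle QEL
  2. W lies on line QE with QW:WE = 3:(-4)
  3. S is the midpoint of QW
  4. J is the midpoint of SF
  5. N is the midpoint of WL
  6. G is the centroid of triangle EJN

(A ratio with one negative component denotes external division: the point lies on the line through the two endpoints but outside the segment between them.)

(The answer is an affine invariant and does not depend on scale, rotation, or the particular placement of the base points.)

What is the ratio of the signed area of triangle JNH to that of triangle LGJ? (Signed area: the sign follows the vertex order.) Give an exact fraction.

Choose coordinates Q = (0, 0), H = (1, 0), E = (0, 1), L = (1, 4).
1. F is the centroid of triangle QEL ⇒ F = (1/3, 5/3)
2. W lies on line QE with QW:WE = 3:(-4) ⇒ W = (0, -3)
3. S is the midpoint of QW ⇒ S = (0, -3/2)
4. J is the midpoint of SF ⇒ J = (1/6, 1/12)
5. N is the midpoint of WL ⇒ N = (1/2, 1/2)
6. G is the centroid of triangle EJN ⇒ G = (2/9, 19/36)
2·[JNH] = -3/8, 2·[LGJ] = 11/72
[JNH]:[LGJ] = -3/8:11/72 = -27/11

[JNH]:[LGJ] = -27/11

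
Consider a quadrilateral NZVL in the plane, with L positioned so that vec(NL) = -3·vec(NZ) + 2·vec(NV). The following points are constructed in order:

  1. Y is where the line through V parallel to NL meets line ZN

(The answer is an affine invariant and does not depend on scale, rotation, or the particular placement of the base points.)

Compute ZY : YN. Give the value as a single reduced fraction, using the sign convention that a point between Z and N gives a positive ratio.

Choose coordinates N = (0, 0), Z = (1, 0), V = (0, 1), L = (-3, 2).
1. Y is where the line through V parallel to NL meets line ZN ⇒ Y = (3/2, 0)
Y = Z + t·(N−Z) with t = -1/2, so ZY:YN = t:(1−t) = -1/2:3/2

ZY:YN = -1/3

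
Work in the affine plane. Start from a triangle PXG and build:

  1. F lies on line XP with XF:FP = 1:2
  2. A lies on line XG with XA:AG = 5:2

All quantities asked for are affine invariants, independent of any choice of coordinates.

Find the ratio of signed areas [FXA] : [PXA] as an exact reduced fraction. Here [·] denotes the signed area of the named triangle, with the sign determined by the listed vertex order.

[FXA]:[PXA] = 1/3

Choose coordinates P = (0, 0), X = (1, 0), G = (0, 1).
1. F lies on line XP with XF:FP = 1:2 ⇒ F = (2/3, 0)
2. A lies on line XG with XA:AG = 5:2 ⇒ A = (2/7, 5/7)
2·[FXA] = 5/21, 2·[PXA] = 5/7
[FXA]:[PXA] = 5/21:5/7 = 1/3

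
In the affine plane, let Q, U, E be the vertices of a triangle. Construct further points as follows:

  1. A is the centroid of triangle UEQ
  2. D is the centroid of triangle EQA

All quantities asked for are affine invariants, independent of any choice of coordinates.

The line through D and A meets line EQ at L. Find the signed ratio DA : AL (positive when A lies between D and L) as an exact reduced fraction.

Choose coordinates Q = (0, 0), U = (1, 0), E = (0, 1).
1. A is the centroid of triangle UEQ ⇒ A = (1/3, 1/3)
2. D is the centroid of triangle EQA ⇒ D = (1/9, 4/9)
line DA meets EQ at L = (0, 1/2)
A = D + t·(L−D) with t = -2, so DA:AL = -2:3

DA:AL = -2/3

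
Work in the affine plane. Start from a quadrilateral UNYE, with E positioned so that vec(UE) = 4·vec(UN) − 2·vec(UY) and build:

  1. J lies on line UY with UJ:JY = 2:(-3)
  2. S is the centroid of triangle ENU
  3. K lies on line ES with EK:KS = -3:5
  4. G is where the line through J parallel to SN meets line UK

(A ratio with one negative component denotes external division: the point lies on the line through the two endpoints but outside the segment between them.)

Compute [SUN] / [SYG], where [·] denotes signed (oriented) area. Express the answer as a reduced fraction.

Work in coordinates with U = (0, 0), N = (1, 0), Y = (0, 1), E = (4, -2).
1. J lies on line UY with UJ:JY = 2:(-3) ⇒ J = (0, -2)
2. S is the centroid of triangle ENU ⇒ S = (5/3, -2/3)
3. K lies on line ES with EK:KS = -3:5 ⇒ K = (15/2, -4)
4. G is where the line through J parallel to SN meets line UK ⇒ G = (-30/7, 16/7)
2·[SUN] = -2/3, 2·[SYG] = 5
[SUN]:[SYG] = -2/3:5 = -2/15

[SUN]:[SYG] = -2/15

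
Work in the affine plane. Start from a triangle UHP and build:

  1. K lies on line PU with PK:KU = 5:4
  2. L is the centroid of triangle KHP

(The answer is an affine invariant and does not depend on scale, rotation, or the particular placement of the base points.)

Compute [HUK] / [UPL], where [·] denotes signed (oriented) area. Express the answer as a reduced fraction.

Choose coordinates U = (0, 0), H = (1, 0), P = (0, 1).
1. K lies on line PU with PK:KU = 5:4 ⇒ K = (0, 4/9)
2. L is the centroid of triangle KHP ⇒ L = (1/3, 13/27)
2·[HUK] = -4/9, 2·[UPL] = -1/3
[HUK]:[UPL] = -4/9:-1/3 = 4/3

[HUK]:[UPL] = 4/3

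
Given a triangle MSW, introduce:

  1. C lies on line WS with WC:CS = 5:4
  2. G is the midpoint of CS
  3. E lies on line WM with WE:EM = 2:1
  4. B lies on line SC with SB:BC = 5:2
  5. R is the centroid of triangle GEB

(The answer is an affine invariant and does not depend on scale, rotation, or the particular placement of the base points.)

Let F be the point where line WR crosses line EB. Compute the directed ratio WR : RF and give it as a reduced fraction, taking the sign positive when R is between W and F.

WR:RF = -45/2

Assign M = (0, 0), S = (1, 0), W = (0, 1) — the answer is frame-independent, so this choice is without loss of generality.
1. C lies on line WS with WC:CS = 5:4 ⇒ C = (5/9, 4/9)
2. G is the midpoint of CS ⇒ G = (7/9, 2/9)
3. E lies on line WM with WE:EM = 2:1 ⇒ E = (0, 1/3)
4. B lies on line SC with SB:BC = 5:2 ⇒ B = (43/63, 20/63)
5. R is the centroid of triangle GEB ⇒ R = (92/189, 55/189)
line WR meets EB at F = (3956/8505, 2743/8505)
R = W + t·(F−W) with t = 45/43, so WR:RF = 45/43:-2/43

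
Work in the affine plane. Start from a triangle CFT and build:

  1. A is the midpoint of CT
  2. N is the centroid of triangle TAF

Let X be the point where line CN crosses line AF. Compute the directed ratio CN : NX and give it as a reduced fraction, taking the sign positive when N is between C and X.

CN:NX = -4

Choose coordinates C = (0, 0), F = (1, 0), T = (0, 1).
1. A is the midpoint of CT ⇒ A = (0, 1/2)
2. N is the centroid of triangle TAF ⇒ N = (1/3, 1/2)
line CN meets AF at X = (1/4, 3/8)
N = C + t·(X−C) with t = 4/3, so CN:NX = 4/3:-1/3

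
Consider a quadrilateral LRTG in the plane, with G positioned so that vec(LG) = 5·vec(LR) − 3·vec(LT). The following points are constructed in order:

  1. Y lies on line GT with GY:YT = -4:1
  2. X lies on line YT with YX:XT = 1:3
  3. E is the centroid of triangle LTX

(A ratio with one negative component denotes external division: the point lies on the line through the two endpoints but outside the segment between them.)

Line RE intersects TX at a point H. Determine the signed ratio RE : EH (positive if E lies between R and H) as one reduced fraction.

Assign L = (0, 0), R = (1, 0), T = (0, 1), G = (5, -3) — the answer is frame-independent, so this choice is without loss of generality.
1. Y lies on line GT with GY:YT = -4:1 ⇒ Y = (-5/3, 7/3)
2. X lies on line YT with YX:XT = 1:3 ⇒ X = (-5/4, 2)
3. E is the centroid of triangle LTX ⇒ E = (-5/12, 1)
line RE meets TX at H = (25/8, -3/2)
E = R + t·(H−R) with t = -2/3, so RE:EH = -2/3:5/3

RE:EH = -2/5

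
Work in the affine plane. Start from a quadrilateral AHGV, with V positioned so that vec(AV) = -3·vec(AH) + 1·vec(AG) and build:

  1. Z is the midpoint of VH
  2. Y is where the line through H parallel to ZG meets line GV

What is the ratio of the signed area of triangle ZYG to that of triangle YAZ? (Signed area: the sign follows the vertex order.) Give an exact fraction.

Choose coordinates A = (0, 0), H = (1, 0), G = (0, 1), V = (-3, 1).
1. Z is the midpoint of VH ⇒ Z = (-1, 1/2)
2. Y is where the line through H parallel to ZG meets line GV ⇒ Y = (3, 1)
2·[ZYG] = 3/2, 2·[YAZ] = -5/2
[ZYG]:[YAZ] = 3/2:-5/2 = -3/5

[ZYG]:[YAZ] = -3/5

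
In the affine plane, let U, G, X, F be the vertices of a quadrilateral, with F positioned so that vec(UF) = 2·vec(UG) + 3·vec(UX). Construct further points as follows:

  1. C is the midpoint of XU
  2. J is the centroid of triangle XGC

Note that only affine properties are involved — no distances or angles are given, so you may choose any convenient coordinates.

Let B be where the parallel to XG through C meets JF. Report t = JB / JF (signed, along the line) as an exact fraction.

t = -2/25

Choose coordinates U = (0, 0), G = (1, 0), X = (0, 1), F = (2, 3).
1. C is the midpoint of XU ⇒ C = (0, 1/2)
2. J is the centroid of triangle XGC ⇒ J = (1/3, 1/2)
through C parallel to XG: direction (1, -1); meets JF at B = (1/5, 3/10)
B = J + t·(F−J) with t = -2/25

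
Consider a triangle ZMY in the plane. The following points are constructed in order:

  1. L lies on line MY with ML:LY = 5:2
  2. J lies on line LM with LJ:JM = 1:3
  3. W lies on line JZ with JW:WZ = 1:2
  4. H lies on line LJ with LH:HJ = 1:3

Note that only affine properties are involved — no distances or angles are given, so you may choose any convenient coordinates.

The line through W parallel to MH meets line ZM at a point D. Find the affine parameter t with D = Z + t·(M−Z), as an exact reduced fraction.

Choose coordinates Z = (0, 0), M = (1, 0), Y = (0, 1).
1. L lies on line MY with ML:LY = 5:2 ⇒ L = (2/7, 5/7)
2. J lies on line LM with LJ:JM = 1:3 ⇒ J = (13/28, 15/28)
3. W lies on line JZ with JW:WZ = 1:2 ⇒ W = (13/42, 5/14)
4. H lies on line LJ with LH:HJ = 1:3 ⇒ H = (37/112, 75/112)
through W parallel to MH: direction (-75/112, 75/112); meets ZM at D = (2/3, 0)
D = Z + t·(M−Z) with t = 2/3

t = 2/3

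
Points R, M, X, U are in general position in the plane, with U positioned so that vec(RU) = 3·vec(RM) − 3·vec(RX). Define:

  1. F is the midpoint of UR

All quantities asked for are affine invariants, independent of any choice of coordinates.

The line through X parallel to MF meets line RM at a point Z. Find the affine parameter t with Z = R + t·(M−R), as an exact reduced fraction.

t = 1/3

Work in coordinates with R = (0, 0), M = (1, 0), X = (0, 1), U = (3, -3).
1. F is the midpoint of UR ⇒ F = (3/2, -3/2)
through X parallel to MF: direction (1/2, -3/2); meets RM at Z = (1/3, 0)
Z = R + t·(M−R) with t = 1/3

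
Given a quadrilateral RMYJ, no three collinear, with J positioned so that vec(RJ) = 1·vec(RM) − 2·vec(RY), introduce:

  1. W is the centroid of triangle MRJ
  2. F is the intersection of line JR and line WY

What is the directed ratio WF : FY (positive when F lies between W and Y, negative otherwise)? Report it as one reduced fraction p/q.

WF:FY = -2/3

Assign R = (0, 0), M = (1, 0), Y = (0, 1), J = (1, -2) — the answer is frame-independent, so this choice is without loss of generality.
1. W is the centroid of triangle MRJ ⇒ W = (2/3, -2/3)
2. F is the intersection of line JR and line WY ⇒ F = (2, -4)
F = W + t·(Y−W) with t = -2, so WF:FY = t:(1−t) = -2:3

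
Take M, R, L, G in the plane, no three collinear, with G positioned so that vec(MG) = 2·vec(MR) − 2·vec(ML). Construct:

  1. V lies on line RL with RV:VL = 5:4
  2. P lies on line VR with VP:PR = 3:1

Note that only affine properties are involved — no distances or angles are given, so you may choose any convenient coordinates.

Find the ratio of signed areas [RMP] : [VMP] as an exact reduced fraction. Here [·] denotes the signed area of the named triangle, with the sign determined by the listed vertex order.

[RMP]:[VMP] = -1/3

Choose coordinates M = (0, 0), R = (1, 0), L = (0, 1), G = (2, -2).
1. V lies on line RL with RV:VL = 5:4 ⇒ V = (4/9, 5/9)
2. P lies on line VR with VP:PR = 3:1 ⇒ P = (31/36, 5/36)
2·[RMP] = -5/36, 2·[VMP] = 5/12
[RMP]:[VMP] = -5/36:5/12 = -1/3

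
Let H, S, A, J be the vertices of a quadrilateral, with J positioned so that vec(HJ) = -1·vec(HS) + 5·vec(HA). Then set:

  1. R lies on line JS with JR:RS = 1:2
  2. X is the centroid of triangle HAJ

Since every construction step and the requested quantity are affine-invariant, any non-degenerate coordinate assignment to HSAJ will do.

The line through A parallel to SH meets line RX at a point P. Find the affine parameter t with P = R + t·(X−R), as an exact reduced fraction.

Set H = (0, 0), S = (1, 0), A = (0, 1), J = (-1, 5); any affine frame gives the same invariant.
1. R lies on line JS with JR:RS = 1:2 ⇒ R = (-1/3, 10/3)
2. X is the centroid of triangle HAJ ⇒ X = (-1/3, 2)
through A parallel to SH: direction (-1, 0); meets RX at P = (-1/3, 1)
P = R + t·(X−R) with t = 7/4

t = 7/4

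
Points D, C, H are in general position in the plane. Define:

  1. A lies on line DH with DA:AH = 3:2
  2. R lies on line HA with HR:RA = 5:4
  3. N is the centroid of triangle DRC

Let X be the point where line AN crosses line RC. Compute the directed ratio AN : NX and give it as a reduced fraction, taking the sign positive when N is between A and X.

Set D = (0, 0), C = (1, 0), H = (0, 1); any affine frame gives the same invariant.
1. A lies on line DH with DA:AH = 3:2 ⇒ A = (0, 3/5)
2. R lies on line HA with HR:RA = 5:4 ⇒ R = (0, 7/9)
3. N is the centroid of triangle DRC ⇒ N = (1/3, 7/27)
line AN meets RC at X = (-8/11, 133/99)
N = A + t·(X−A) with t = -11/24, so AN:NX = -11/24:35/24

AN:NX = -11/35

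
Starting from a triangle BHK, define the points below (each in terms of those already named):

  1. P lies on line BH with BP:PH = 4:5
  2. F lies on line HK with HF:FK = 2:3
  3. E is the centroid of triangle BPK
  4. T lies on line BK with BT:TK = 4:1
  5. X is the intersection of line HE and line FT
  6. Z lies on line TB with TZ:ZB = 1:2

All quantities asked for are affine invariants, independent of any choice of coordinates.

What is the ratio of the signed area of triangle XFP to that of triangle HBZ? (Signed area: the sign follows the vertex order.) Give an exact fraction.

Choose coordinates B = (0, 0), H = (1, 0), K = (0, 1).
1. P lies on line BH with BP:PH = 4:5 ⇒ P = (4/9, 0)
2. F lies on line HK with HF:FK = 2:3 ⇒ F = (3/5, 2/5)
3. E is the centroid of triangle BPK ⇒ E = (4/27, 1/3)
4. T lies on line BK with BT:TK = 4:1 ⇒ T = (0, 4/5)
5. X is the intersection of line HE and line FT ⇒ X = (141/95, -18/95)
6. Z lies on line TB with TZ:ZB = 1:2 ⇒ Z = (0, 8/15)
2·[XFP] = 1904/4275, 2·[HBZ] = -8/15
[XFP]:[HBZ] = 1904/4275:-8/15 = -238/285

[XFP]:[HBZ] = -238/285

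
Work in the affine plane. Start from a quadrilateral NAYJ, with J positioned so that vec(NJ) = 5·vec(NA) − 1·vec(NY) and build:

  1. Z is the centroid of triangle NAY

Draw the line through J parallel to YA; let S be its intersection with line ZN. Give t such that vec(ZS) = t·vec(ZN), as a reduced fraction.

Assign N = (0, 0), A = (1, 0), Y = (0, 1), J = (5, -1) — the answer is frame-independent, so this choice is without loss of generality.
1. Z is the centroid of triangle NAY ⇒ Z = (1/3, 1/3)
through J parallel to YA: direction (1, -1); meets ZN at S = (2, 2)
S = Z + t·(N−Z) with t = -5

t = -5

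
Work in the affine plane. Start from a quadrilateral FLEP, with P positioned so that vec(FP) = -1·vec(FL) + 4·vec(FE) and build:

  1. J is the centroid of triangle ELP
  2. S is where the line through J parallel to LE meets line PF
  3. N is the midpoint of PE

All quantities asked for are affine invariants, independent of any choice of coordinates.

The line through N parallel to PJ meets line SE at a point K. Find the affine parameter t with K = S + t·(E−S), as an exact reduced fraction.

Set F = (0, 0), L = (1, 0), E = (0, 1), P = (-1, 4); any affine frame gives the same invariant.
1. J is the centroid of triangle ELP ⇒ J = (0, 5/3)
2. S is where the line through J parallel to LE meets line PF ⇒ S = (-5/9, 20/9)
3. N is the midpoint of PE ⇒ N = (-1/2, 5/2)
through N parallel to PJ: direction (1, -7/3); meets SE at K = (5/2, -9/2)
K = S + t·(E−S) with t = 11/2

t = 11/2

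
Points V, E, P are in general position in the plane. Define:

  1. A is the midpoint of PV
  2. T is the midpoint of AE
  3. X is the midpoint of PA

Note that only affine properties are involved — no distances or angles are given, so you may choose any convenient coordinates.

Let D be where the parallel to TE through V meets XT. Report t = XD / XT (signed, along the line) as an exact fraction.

t = 3

Work in coordinates with V = (0, 0), E = (1, 0), P = (0, 1).
1. A is the midpoint of PV ⇒ A = (0, 1/2)
2. T is the midpoint of AE ⇒ T = (1/2, 1/4)
3. X is the midpoint of PA ⇒ X = (0, 3/4)
through V parallel to TE: direction (1/2, -1/4); meets XT at D = (3/2, -3/4)
D = X + t·(T−X) with t = 3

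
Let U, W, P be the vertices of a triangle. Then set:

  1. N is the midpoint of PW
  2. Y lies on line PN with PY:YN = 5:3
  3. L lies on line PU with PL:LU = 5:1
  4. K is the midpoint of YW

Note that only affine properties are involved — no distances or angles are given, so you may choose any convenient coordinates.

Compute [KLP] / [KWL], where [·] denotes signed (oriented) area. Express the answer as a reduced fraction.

Set U = (0, 0), W = (1, 0), P = (0, 1); any affine frame gives the same invariant.
1. N is the midpoint of PW ⇒ N = (1/2, 1/2)
2. Y lies on line PN with PY:YN = 5:3 ⇒ Y = (5/16, 11/16)
3. L lies on line PU with PL:LU = 5:1 ⇒ L = (0, 1/6)
4. K is the midpoint of YW ⇒ K = (21/32, 11/32)
2·[KLP] = -35/64, 2·[KWL] = -55/192
[KLP]:[KWL] = -35/64:-55/192 = 21/11

[KLP]:[KWL] = 21/11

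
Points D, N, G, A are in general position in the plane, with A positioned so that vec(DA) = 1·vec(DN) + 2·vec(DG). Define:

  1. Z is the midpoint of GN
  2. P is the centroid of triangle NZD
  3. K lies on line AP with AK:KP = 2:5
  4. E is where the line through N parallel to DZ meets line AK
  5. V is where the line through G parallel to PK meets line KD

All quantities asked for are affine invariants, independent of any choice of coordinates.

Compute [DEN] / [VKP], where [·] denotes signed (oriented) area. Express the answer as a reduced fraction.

Set D = (0, 0), N = (1, 0), G = (0, 1), A = (1, 2); any affine frame gives the same invariant.
1. Z is the midpoint of GN ⇒ Z = (1/2, 1/2)
2. P is the centroid of triangle NZD ⇒ P = (1/2, 1/6)
3. K lies on line AP with AK:KP = 2:5 ⇒ K = (6/7, 31/21)
4. E is where the line through N parallel to DZ meets line AK ⇒ E = (1/4, -3/4)
5. V is where the line through G parallel to PK meets line KD ⇒ V = (-18/35, -31/35)
2·[DEN] = 3/4, 2·[VKP] = -20/21
[DEN]:[VKP] = 3/4:-20/21 = -63/80

[DEN]:[VKP] = -63/80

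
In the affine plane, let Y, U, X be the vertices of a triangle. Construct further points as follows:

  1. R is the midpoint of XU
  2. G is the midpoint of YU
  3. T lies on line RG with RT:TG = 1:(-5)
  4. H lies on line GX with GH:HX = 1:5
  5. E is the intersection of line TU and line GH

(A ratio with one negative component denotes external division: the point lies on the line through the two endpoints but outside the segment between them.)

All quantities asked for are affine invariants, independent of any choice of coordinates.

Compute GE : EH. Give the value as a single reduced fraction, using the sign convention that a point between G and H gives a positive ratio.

GE:EH = -10/9

Choose coordinates Y = (0, 0), U = (1, 0), X = (0, 1).
1. R is the midpoint of XU ⇒ R = (1/2, 1/2)
2. G is the midpoint of YU ⇒ G = (1/2, 0)
3. T lies on line RG with RT:TG = 1:(-5) ⇒ T = (1/2, 5/8)
4. H lies on line GX with GH:HX = 1:5 ⇒ H = (5/12, 1/6)
5. E is the intersection of line TU and line GH ⇒ E = (-1/3, 5/3)
E = G + t·(H−G) with t = 10, so GE:EH = t:(1−t) = 10:-9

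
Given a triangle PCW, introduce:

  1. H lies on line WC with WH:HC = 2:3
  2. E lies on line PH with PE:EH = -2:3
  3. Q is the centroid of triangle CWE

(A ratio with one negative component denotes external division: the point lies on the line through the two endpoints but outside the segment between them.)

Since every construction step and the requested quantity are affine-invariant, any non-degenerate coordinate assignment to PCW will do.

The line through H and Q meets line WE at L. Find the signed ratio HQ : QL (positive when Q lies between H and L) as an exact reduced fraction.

Work in coordinates with P = (0, 0), C = (1, 0), W = (0, 1).
1. H lies on line WC with WH:HC = 2:3 ⇒ H = (2/5, 3/5)
2. E lies on line PH with PE:EH = -2:3 ⇒ E = (-4/5, -6/5)
3. Q is the centroid of triangle CWE ⇒ Q = (1/15, -1/15)
line HQ meets WE at L = (-8/5, -17/5)
Q = H + t·(L−H) with t = 1/6, so HQ:QL = 1/6:5/6

HQ:QL = 1/5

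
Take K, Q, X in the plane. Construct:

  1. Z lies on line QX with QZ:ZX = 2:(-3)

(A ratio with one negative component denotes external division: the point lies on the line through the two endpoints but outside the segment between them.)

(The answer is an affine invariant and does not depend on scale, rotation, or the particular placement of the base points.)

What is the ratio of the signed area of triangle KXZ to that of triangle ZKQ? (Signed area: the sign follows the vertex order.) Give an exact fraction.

[KXZ]:[ZKQ] = 3/2

Work in coordinates with K = (0, 0), Q = (1, 0), X = (0, 1).
1. Z lies on line QX with QZ:ZX = 2:(-3) ⇒ Z = (3, -2)
2·[KXZ] = -3, 2·[ZKQ] = -2
[KXZ]:[ZKQ] = -3:-2 = 3/2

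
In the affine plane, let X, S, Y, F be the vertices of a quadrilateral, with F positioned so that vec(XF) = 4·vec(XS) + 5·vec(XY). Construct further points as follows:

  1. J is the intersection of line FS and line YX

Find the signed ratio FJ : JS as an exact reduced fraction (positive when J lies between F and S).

Work in coordinates with X = (0, 0), S = (1, 0), Y = (0, 1), F = (4, 5).
1. J is the intersection of line FS and line YX ⇒ J = (0, -5/3)
J = F + t·(S−F) with t = 4/3, so FJ:JS = t:(1−t) = 4/3:-1/3

FJ:JS = -4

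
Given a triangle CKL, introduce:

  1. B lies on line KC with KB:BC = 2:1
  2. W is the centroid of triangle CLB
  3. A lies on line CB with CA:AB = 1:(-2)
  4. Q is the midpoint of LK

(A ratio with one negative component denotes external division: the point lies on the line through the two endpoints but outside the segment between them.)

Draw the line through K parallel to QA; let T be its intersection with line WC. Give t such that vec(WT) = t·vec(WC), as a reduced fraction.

t = 13/4

Work in coordinates with C = (0, 0), K = (1, 0), L = (0, 1).
1. B lies on line KC with KB:BC = 2:1 ⇒ B = (1/3, 0)
2. W is the centroid of triangle CLB ⇒ W = (1/9, 1/3)
3. A lies on line CB with CA:AB = 1:(-2) ⇒ A = (-1/3, 0)
4. Q is the midpoint of LK ⇒ Q = (1/2, 1/2)
through K parallel to QA: direction (-5/6, -1/2); meets WC at T = (-1/4, -3/4)
T = W + t·(C−W) with t = 13/4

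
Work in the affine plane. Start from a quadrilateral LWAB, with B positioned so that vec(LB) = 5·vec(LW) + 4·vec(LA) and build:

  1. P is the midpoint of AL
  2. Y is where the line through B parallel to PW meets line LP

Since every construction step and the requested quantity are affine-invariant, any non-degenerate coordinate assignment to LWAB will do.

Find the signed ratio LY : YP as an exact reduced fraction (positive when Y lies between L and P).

LY:YP = -13/12

Work in coordinates with L = (0, 0), W = (1, 0), A = (0, 1), B = (5, 4).
1. P is the midpoint of AL ⇒ P = (0, 1/2)
2. Y is where the line through B parallel to PW meets line LP ⇒ Y = (0, 13/2)
Y = L + t·(P−L) with t = 13, so LY:YP = t:(1−t) = 13:-12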